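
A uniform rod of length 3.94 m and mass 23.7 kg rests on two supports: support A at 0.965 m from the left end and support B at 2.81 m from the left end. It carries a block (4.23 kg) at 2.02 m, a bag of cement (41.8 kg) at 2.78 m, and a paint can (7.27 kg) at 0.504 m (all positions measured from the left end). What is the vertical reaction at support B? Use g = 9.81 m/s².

R_B ≈ 536 N

About support A:
Beam weight: 23.7 × 9.81 = 232.5 N down at 1.97 m → arm 1.005 m, τ = 232.5 × 1.005 = 233.7 N·m clockwise.
Block: 4.23 × 9.81 = 41.5 N down at 2.02 m → arm 1.055 m, τ = 41.5 × 1.055 = 43.78 N·m clockwise.
Bag of cement: 41.8 × 9.81 = 410.1 N down at 2.78 m → arm 1.815 m, τ = 410.1 × 1.815 = 744.3 N·m clockwise.
Paint can: 7.27 × 9.81 = 71.32 N down at 0.504 m → arm 0.461 m, τ = 71.32 × 0.461 = 32.88 N·m counterclockwise.
Net load moment about support A = 988.9 N·m clockwise.
Reaction R at support B is upward at 2.81 m, arm 1.845 m → moment R × 1.845 counterclockwise.
Setting net torque to zero: R × 1.845 = 988.9 → R = 536 N.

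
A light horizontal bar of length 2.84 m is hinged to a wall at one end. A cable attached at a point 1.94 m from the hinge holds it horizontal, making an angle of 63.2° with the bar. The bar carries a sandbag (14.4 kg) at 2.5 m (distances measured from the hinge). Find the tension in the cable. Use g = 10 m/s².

T ≈ 208 N

Take moments about the hinge.
Sandbag: 14.4 × 10 = 144 N down at 2.5 m → arm 2.5 m, τ = 144 × 2.5 = 360 N·m clockwise.
Total clockwise load moment = 360 N·m.
The cable tension T acts at 1.94 m; only its component perpendicular to the bar, T sinθ, produces torque. sin 63.2° = 0.8926.
Balancing moments: T × 1.94 × 0.8926 = 360, giving T = 360 / 1.732 = 208 N.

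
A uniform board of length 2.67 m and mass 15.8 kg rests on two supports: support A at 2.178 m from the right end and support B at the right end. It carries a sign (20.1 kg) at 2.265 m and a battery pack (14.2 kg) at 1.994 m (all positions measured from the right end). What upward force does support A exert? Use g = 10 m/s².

Taking torques about support B:
Beam weight: 15.8 × 10 = 158 N down at 1.335 m → arm 1.335 m, τ = 158 × 1.335 = 210.9 N·m counterclockwise.
Sign: 20.1 × 10 = 201 N down at 2.265 m → arm 2.265 m, τ = 201 × 2.265 = 455.3 N·m counterclockwise.
Battery pack: 14.2 × 10 = 142 N down at 1.994 m → arm 1.994 m, τ = 142 × 1.994 = 283.1 N·m counterclockwise.
Net load moment about support B = 949.3 N·m counterclockwise.
Reaction R at support A is upward at 2.178 m, arm 2.178 m → moment R × 2.178 clockwise.
Balancing moments: R × 2.178 = 949.3, giving R = 436 N.

R_A ≈ 436 N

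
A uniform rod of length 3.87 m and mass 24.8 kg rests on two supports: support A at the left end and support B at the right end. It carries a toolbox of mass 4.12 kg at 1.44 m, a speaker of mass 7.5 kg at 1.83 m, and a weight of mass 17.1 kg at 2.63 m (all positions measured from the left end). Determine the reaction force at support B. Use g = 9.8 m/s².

R_B ≈ 285 N

Take moments about support A.
Beam weight: 24.8 × 9.8 = 243 N down at 1.935 m → arm 1.935 m, τ = 243 × 1.935 = 470.2 N·m clockwise.
Toolbox: 4.12 × 9.8 = 40.38 N down at 1.44 m → arm 1.44 m, τ = 40.38 × 1.44 = 58.15 N·m clockwise.
Speaker: 7.5 × 9.8 = 73.5 N down at 1.83 m → arm 1.83 m, τ = 73.5 × 1.83 = 134.5 N·m clockwise.
Weight: 17.1 × 9.8 = 167.6 N down at 2.63 m → arm 2.63 m, τ = 167.6 × 2.63 = 440.8 N·m clockwise.
Net load moment about support A = 1104 N·m clockwise.
Reaction R at support B is upward at 3.87 m, arm 3.87 m → moment R × 3.87 counterclockwise.
Balancing moments: R × 3.87 = 1104, giving R = 285 N.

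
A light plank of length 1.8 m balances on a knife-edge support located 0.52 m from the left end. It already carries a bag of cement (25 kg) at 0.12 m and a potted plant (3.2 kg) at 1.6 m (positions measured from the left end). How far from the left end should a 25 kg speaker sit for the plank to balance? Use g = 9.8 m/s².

About the knife-edge support (at 0.52 m from the left end):
Bag of cement: 25 × 9.8 = 245 N down at 0.12 m → arm 0.4 m, τ = 245 × 0.4 = 98 N·m counterclockwise.
Potted plant: 3.2 × 9.8 = 31.36 N down at 1.6 m → arm 1.08 m, τ = 31.36 × 1.08 = 33.87 N·m clockwise.
Net moment of existing loads = 64.13 N·m counterclockwise.
The speaker weighs 25 × 9.8 = 245 N and must supply an equal clockwise moment, so its lever arm about the knife-edge support is 64.13 / 245 = 0.262 m.
That puts it at 0.52 + 0.262 = 0.782 m from the left end.

x ≈ 0.782 m from the left end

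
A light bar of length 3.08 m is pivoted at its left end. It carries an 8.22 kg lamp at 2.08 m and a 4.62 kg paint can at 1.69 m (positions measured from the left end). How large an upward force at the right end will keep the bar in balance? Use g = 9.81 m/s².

Choose the left end as the axis so the unknown pivot reaction has zero arm there.
Lamp: 8.22 × 9.81 = 80.64 N down at 2.08 m → arm 2.08 m, τ = 80.64 × 2.08 = 167.7 N·m clockwise.
Paint can: 4.62 × 9.81 = 45.32 N down at 1.69 m → arm 1.69 m, τ = 45.32 × 1.69 = 76.59 N·m clockwise.
Net moment of the loads = 244.3 N·m clockwise.
The upward force F acts at the right end, arm 3.08 m, giving F × 3.08 counterclockwise.
Στ = 0 ⇒ F × 3.08 = 244.3 ⇒ F = 244.3 / 3.08 = 79.3 N.

F ≈ 79.3 N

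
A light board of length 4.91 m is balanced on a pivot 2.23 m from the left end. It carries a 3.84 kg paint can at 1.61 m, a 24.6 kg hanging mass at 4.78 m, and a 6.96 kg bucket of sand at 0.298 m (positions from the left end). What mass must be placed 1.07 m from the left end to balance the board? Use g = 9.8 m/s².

Sum moments about the pivot (at 2.23 m from the left end) (the support reaction has zero arm there).
Paint can: 3.84 × 9.8 = 37.63 N down at 1.61 m → arm 0.62 m, τ = 37.63 × 0.62 = 23.33 N·m counterclockwise.
Hanging mass: 24.6 × 9.8 = 241.1 N down at 4.78 m → arm 2.55 m, τ = 241.1 × 2.55 = 614.8 N·m clockwise.
Bucket of sand: 6.96 × 9.8 = 68.21 N down at 0.298 m → arm 1.932 m, τ = 68.21 × 1.932 = 131.8 N·m counterclockwise.
Net moment of known loads = 459.7 N·m clockwise.
An unknown mass m at 1.07 m has arm 1.16 m; its moment is m·g·1.16 counterclockwise.
Στ = 0 ⇒ m × 9.8 × 1.16 = 459.7 ⇒ m = 459.7 / (9.8 × 1.16) = 40.4 kg.

m ≈ 40.4 kg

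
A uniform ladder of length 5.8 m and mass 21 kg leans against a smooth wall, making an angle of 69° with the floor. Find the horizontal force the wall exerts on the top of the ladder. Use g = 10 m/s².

N_wall ≈ 40.3 N

Taking torques about the foot of the ladder:
Ladder weight 21×10 = 210 N acts at 2.9 m along the ladder; its horizontal arm is 2.9·cos69° = 1.039 m → τ = 218.2 N·m clockwise.
Wall normal N acts horizontally at the top; its moment arm is the height L sinθ = 5.8·sin69° = 5.415 m, counterclockwise.
Balancing moments: N × 5.415 = 218.2, giving N = 40.3 N.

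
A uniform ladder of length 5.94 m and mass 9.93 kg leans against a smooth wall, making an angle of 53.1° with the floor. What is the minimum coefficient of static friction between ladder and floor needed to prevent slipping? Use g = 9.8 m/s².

μ_min ≈ 0.375

Sum moments about the foot of the ladder (the floor normal and friction both act there and drop out).
Ladder weight 9.93×9.8 = 97.31 N acts at 2.97 m along the ladder; its horizontal arm is 2.97·cos53.1° = 1.783 m → τ = 173.5 N·m clockwise.
Wall normal N acts horizontally at the top; its moment arm is the height L sinθ = 5.94·sin53.1° = 4.75 m, counterclockwise.
For rotational equilibrium, N × 4.75 = 173.5, so N = 36.53 N.
ΣFx = 0 ⇒ f = N_wall = 36.53 N. ΣFy = 0 ⇒ N_floor = 97.31 N.
μ_min = f / N_floor = 36.53 / 97.31 = 0.375.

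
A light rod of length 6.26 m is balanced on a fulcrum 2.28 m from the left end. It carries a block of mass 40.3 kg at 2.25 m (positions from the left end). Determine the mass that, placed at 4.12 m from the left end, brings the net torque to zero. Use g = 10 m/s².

Take moments about the fulcrum (at 2.28 m from the left end).
Block: 40.3 × 10 = 403 N down at 2.25 m → arm 0.03 m, τ = 403 × 0.03 = 12.09 N·m counterclockwise.
Net moment of known loads = 12.09 N·m counterclockwise.
An unknown mass m at 4.12 m has arm 1.84 m; its moment is m·g·1.84 clockwise.
Στ = 0 ⇒ m × 10 × 1.84 = 12.09 ⇒ m = 12.09 / (10 × 1.84) = 0.657 kg.

m ≈ 0.657 kg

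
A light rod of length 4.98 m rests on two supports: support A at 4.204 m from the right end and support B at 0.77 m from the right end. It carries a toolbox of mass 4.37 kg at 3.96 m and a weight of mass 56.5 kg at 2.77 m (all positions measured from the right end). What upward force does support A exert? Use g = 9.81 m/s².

R_A ≈ 363 N

Taking torques about support B:
Toolbox: 4.37 × 9.81 = 42.87 N down at 3.96 m → arm 3.19 m, τ = 42.87 × 3.19 = 136.8 N·m counterclockwise.
Weight: 56.5 × 9.81 = 554.3 N down at 2.77 m → arm 2 m, τ = 554.3 × 2 = 1109 N·m counterclockwise.
Net load moment about support B = 1246 N·m counterclockwise.
Reaction R at support A is upward at 4.204 m, arm 3.434 m → moment R × 3.434 clockwise.
Στ = 0 ⇒ R × 3.434 = 1246 ⇒ R = 363 N.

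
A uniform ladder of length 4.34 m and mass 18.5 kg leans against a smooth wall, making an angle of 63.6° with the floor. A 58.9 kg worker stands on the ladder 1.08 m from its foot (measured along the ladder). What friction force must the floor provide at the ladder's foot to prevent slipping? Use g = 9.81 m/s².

Sum moments about the foot of the ladder (the floor normal and friction both act there and drop out).
Ladder weight 18.5×9.81 = 181.5 N acts at 2.17 m along the ladder; its horizontal arm is 2.17·cos63.6° = 0.9649 m → τ = 175.1 N·m clockwise.
Worker: 58.9×9.81 = 577.8 N at 1.08 m → arm 0.4802 m → τ = 277.5 N·m clockwise.
Wall normal N acts horizontally at the top; its moment arm is the height L sinθ = 4.34·sin63.6° = 3.887 m, counterclockwise.
Balancing moments: N × 3.887 = 452.6, giving N = 116 N.
ΣFx = 0: friction at the foot balances the wall's push, so f = N_wall = 116 N.

f ≈ 116 N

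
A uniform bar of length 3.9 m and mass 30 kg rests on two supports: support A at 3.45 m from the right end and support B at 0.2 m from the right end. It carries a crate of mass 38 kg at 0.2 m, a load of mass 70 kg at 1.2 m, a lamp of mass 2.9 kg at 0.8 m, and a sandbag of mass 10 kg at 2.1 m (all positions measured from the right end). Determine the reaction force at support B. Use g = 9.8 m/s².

R_B ≈ 1050 N

Sum moments about support A (its reaction then has zero moment arm).
Beam weight: 30 × 9.8 = 294 N down at 1.95 m → arm 1.5 m, τ = 294 × 1.5 = 441 N·m clockwise.
Crate: 38 × 9.8 = 372.4 N down at 0.2 m → arm 3.25 m, τ = 372.4 × 3.25 = 1210 N·m clockwise.
Load: 70 × 9.8 = 686 N down at 1.2 m → arm 2.25 m, τ = 686 × 2.25 = 1544 N·m clockwise.
Lamp: 2.9 × 9.8 = 28.42 N down at 0.8 m → arm 2.65 m, τ = 28.42 × 2.65 = 75.31 N·m clockwise.
Sandbag: 10 × 9.8 = 98 N down at 2.1 m → arm 1.35 m, τ = 98 × 1.35 = 132.3 N·m clockwise.
Net load moment about support A = 3403 N·m clockwise.
Reaction R at support B is upward at 0.2 m, arm 3.25 m → moment R × 3.25 counterclockwise.
Setting net torque to zero: R × 3.25 = 3403 → R = 1050 N.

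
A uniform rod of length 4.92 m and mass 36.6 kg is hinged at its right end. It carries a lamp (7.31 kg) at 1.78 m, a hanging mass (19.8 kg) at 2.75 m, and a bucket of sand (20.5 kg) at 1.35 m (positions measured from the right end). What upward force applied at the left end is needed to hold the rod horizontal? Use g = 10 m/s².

F ≈ 376 N

Taking torques about the right end:
Beam weight: 36.6 × 10 = 366 N down at 2.46 m → arm 2.46 m, τ = 366 × 2.46 = 900.4 N·m counterclockwise.
Lamp: 7.31 × 10 = 73.1 N down at 1.78 m → arm 1.78 m, τ = 73.1 × 1.78 = 130.1 N·m counterclockwise.
Hanging mass: 19.8 × 10 = 198 N down at 2.75 m → arm 2.75 m, τ = 198 × 2.75 = 544.5 N·m counterclockwise.
Bucket of sand: 20.5 × 10 = 205 N down at 1.35 m → arm 1.35 m, τ = 205 × 1.35 = 276.8 N·m counterclockwise.
Net moment of the loads = 1852 N·m counterclockwise.
The upward force F acts at the left end, arm 4.92 m, giving F × 4.92 clockwise.
For rotational equilibrium, F × 4.92 = 1852, so F = 1852 / 4.92 = 376 N.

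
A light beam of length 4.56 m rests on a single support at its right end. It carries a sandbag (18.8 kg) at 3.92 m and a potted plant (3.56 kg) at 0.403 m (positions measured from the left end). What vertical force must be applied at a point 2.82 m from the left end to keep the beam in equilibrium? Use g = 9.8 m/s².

Taking torques about the right end:
Sandbag: 18.8 × 9.8 = 184.2 N down at 3.92 m → arm 0.64 m, τ = 184.2 × 0.64 = 117.9 N·m counterclockwise.
Potted plant: 3.56 × 9.8 = 34.89 N down at 0.403 m → arm 4.157 m, τ = 34.89 × 4.157 = 145 N·m counterclockwise.
Net moment of the loads = 262.9 N·m counterclockwise.
The upward force F acts at a point 2.82 m from the left end, arm 1.74 m, giving F × 1.74 clockwise.
Balancing moments: F × 1.74 = 262.9, giving F = 262.9 / 1.74 = 151 N.

F ≈ 151 N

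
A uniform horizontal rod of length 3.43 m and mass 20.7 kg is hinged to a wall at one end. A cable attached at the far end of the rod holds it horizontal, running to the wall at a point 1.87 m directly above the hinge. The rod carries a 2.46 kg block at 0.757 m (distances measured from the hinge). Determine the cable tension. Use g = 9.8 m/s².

T ≈ 223 N

Choose the hinge as the axis so the unknown hinge reaction has zero arm there.
Beam weight: 20.7 × 9.8 = 202.9 N down at 1.715 m → arm 1.715 m, τ = 202.9 × 1.715 = 348 N·m clockwise.
Block: 2.46 × 9.8 = 24.11 N down at 0.757 m → arm 0.757 m, τ = 24.11 × 0.757 = 18.25 N·m clockwise.
Total clockwise load moment = 366.2 N·m.
The cable tension T acts at 3.43 m; only its component perpendicular to the rod, T sinθ, produces torque. sinθ = h/√(h²+d²) = 1.87/√(1.87²+3.43²) = 0.4787.
Balancing moments: T × 3.43 × 0.4787 = 366.2, giving T = 366.2 / 1.642 = 223 N.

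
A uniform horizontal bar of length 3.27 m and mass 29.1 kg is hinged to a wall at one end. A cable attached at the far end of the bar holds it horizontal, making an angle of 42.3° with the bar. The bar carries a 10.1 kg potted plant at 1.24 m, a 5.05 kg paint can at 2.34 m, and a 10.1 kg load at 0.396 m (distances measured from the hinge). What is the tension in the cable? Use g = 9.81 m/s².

About the hinge:
Beam weight: 29.1 × 9.81 = 285.5 N down at 1.635 m → arm 1.635 m, τ = 285.5 × 1.635 = 466.8 N·m clockwise.
Potted plant: 10.1 × 9.81 = 99.08 N down at 1.24 m → arm 1.24 m, τ = 99.08 × 1.24 = 122.9 N·m clockwise.
Paint can: 5.05 × 9.81 = 49.54 N down at 2.34 m → arm 2.34 m, τ = 49.54 × 2.34 = 115.9 N·m clockwise.
Load: 10.1 × 9.81 = 99.08 N down at 0.396 m → arm 0.396 m, τ = 99.08 × 0.396 = 39.24 N·m clockwise.
Total clockwise load moment = 744.8 N·m.
The cable tension T acts at 3.27 m; only its component perpendicular to the bar, T sinθ, produces torque. sin 42.3° = 0.673.
Setting net torque to zero: T × 3.27 × 0.673 = 744.8 → T = 744.8 / 2.201 = 338 N.

T ≈ 338 N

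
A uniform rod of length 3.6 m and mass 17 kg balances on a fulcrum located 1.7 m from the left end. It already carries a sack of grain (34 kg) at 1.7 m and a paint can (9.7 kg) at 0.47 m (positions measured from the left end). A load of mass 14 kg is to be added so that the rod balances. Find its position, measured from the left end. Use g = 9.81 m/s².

Sum moments about the fulcrum (at 1.7 m from the left end) (the support reaction has zero arm there).
Beam weight: 17 × 9.81 = 166.8 N down at 1.8 m → arm 0.1 m, τ = 166.8 × 0.1 = 16.68 N·m clockwise.
Sack of grain: acts at the fulcrum, moment arm 0 → no torque.
Paint can: 9.7 × 9.81 = 95.16 N down at 0.47 m → arm 1.23 m, τ = 95.16 × 1.23 = 117 N·m counterclockwise.
Net moment of existing loads = 100.3 N·m counterclockwise.
The load weighs 14 × 9.81 = 137.3 N and must supply an equal clockwise moment, so its lever arm about the fulcrum is 100.3 / 137.3 = 0.731 m.
That puts it at 1.7 + 0.731 = 2.43 m from the left end.

x ≈ 2.43 m from the left end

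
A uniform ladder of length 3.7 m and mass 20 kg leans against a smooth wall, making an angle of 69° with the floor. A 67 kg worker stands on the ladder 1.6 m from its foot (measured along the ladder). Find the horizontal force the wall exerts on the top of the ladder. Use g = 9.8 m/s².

Take moments about the foot of the ladder.
Ladder weight 20×9.8 = 196 N acts at 1.85 m along the ladder; its horizontal arm is 1.85·cos69° = 0.663 m → τ = 129.9 N·m clockwise.
Worker: 67×9.8 = 656.6 N at 1.6 m → arm 0.5734 m → τ = 376.5 N·m clockwise.
Wall normal N acts horizontally at the top; its moment arm is the height L sinθ = 3.7·sin69° = 3.454 m, counterclockwise.
Setting net torque to zero: N × 3.454 = 506.4 → N = 147 N.

N_wall ≈ 147 N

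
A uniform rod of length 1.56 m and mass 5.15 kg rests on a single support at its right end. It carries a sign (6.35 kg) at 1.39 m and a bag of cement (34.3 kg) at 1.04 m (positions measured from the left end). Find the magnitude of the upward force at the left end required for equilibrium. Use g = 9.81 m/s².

F ≈ 144 N

Choose the right end as the axis so the unknown pivot reaction has zero arm there.
Beam weight: 5.15 × 9.81 = 50.52 N down at 0.78 m → arm 0.78 m, τ = 50.52 × 0.78 = 39.41 N·m counterclockwise.
Sign: 6.35 × 9.81 = 62.29 N down at 1.39 m → arm 0.17 m, τ = 62.29 × 0.17 = 10.59 N·m counterclockwise.
Bag of cement: 34.3 × 9.81 = 336.5 N down at 1.04 m → arm 0.52 m, τ = 336.5 × 0.52 = 175 N·m counterclockwise.
Net moment of the loads = 225 N·m counterclockwise.
The upward force F acts at the left end, arm 1.56 m, giving F × 1.56 clockwise.
Setting net torque to zero: F × 1.56 = 225 → F = 225 / 1.56 = 144 N.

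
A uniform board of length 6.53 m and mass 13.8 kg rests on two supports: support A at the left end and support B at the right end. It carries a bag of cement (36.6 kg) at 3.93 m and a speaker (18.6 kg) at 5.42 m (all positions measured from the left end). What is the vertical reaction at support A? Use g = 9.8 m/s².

Taking torques about support B:
Beam weight: 13.8 × 9.8 = 135.2 N down at 3.265 m → arm 3.265 m, τ = 135.2 × 3.265 = 441.4 N·m counterclockwise.
Bag of cement: 36.6 × 9.8 = 358.7 N down at 3.93 m → arm 2.6 m, τ = 358.7 × 2.6 = 932.6 N·m counterclockwise.
Speaker: 18.6 × 9.8 = 182.3 N down at 5.42 m → arm 1.11 m, τ = 182.3 × 1.11 = 202.4 N·m counterclockwise.
Net load moment about support B = 1576 N·m counterclockwise.
Reaction R at support A is upward at 0 m, arm 6.53 m → moment R × 6.53 clockwise.
Στ = 0 ⇒ R × 6.53 = 1576 ⇒ R = 241 N.

R_A ≈ 241 N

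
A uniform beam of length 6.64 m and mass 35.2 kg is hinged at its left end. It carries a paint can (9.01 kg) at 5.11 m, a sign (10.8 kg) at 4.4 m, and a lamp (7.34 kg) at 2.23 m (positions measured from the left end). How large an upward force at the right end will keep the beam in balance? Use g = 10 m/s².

About the left end:
Beam weight: 35.2 × 10 = 352 N down at 3.32 m → arm 3.32 m, τ = 352 × 3.32 = 1169 N·m clockwise.
Paint can: 9.01 × 10 = 90.1 N down at 5.11 m → arm 5.11 m, τ = 90.1 × 5.11 = 460.4 N·m clockwise.
Sign: 10.8 × 10 = 108 N down at 4.4 m → arm 4.4 m, τ = 108 × 4.4 = 475.2 N·m clockwise.
Lamp: 7.34 × 10 = 73.4 N down at 2.23 m → arm 2.23 m, τ = 73.4 × 2.23 = 163.7 N·m clockwise.
Net moment of the loads = 2268 N·m clockwise.
The upward force F acts at the right end, arm 6.64 m, giving F × 6.64 counterclockwise.
Balancing moments: F × 6.64 = 2268, giving F = 2268 / 6.64 = 342 N.

F ≈ 342 N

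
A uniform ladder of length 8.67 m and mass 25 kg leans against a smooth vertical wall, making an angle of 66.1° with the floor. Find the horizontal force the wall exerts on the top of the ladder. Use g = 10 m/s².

N_wall ≈ 55.4 N

Choose the foot of the ladder as the axis so the floor normal and friction both act there and drop out.
Ladder weight 25×10 = 250 N acts at 4.335 m along the ladder; its horizontal arm is 4.335·cos66.1° = 1.756 m → τ = 439 N·m clockwise.
Wall normal N acts horizontally at the top; its moment arm is the height L sinθ = 8.67·sin66.1° = 7.927 m, counterclockwise.
Στ = 0 ⇒ N × 7.927 = 439 ⇒ N = 55.4 N.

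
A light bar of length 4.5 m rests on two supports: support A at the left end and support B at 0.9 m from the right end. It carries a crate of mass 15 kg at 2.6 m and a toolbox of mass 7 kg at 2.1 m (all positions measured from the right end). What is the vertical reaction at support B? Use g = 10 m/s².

R_B ≈ 126 N

About support A:
Crate: 15 × 10 = 150 N down at 2.6 m → arm 1.9 m, τ = 150 × 1.9 = 285 N·m clockwise.
Toolbox: 7 × 10 = 70 N down at 2.1 m → arm 2.4 m, τ = 70 × 2.4 = 168 N·m clockwise.
Net load moment about support A = 453 N·m clockwise.
Reaction R at support B is upward at 0.9 m, arm 3.6 m → moment R × 3.6 counterclockwise.
For rotational equilibrium, R × 3.6 = 453, so R = 126 N.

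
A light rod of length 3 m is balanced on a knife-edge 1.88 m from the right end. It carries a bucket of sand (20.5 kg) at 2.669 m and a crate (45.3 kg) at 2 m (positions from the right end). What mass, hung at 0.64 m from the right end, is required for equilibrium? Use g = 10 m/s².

m ≈ 17.4 kg

Choose the knife-edge (at 1.88 m from the right end) as the axis so the support reaction has zero arm there.
Bucket of sand: 20.5 × 10 = 205 N down at 2.669 m → arm 0.789 m, τ = 205 × 0.789 = 161.7 N·m counterclockwise.
Crate: 45.3 × 10 = 453 N down at 2 m → arm 0.12 m, τ = 453 × 0.12 = 54.36 N·m counterclockwise.
Net moment of known loads = 216.1 N·m counterclockwise.
An unknown mass m at 0.64 m has arm 1.24 m; its moment is m·g·1.24 clockwise.
Setting net torque to zero: m × 10 × 1.24 = 216.1 → m = 216.1 / (10 × 1.24) = 17.4 kg.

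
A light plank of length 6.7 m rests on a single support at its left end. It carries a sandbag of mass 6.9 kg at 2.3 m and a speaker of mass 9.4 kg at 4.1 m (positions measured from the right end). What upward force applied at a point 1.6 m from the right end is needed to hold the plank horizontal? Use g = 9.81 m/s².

F ≈ 105 N

Sum moments about the left end (the unknown pivot reaction has zero arm there).
Sandbag: 6.9 × 9.81 = 67.69 N down at 2.3 m → arm 4.4 m, τ = 67.69 × 4.4 = 297.8 N·m clockwise.
Speaker: 9.4 × 9.81 = 92.21 N down at 4.1 m → arm 2.6 m, τ = 92.21 × 2.6 = 239.7 N·m clockwise.
Net moment of the loads = 537.5 N·m clockwise.
The upward force F acts at a point 1.6 m from the right end, arm 5.1 m, giving F × 5.1 counterclockwise.
Balancing moments: F × 5.1 = 537.5, giving F = 537.5 / 5.1 = 105 N.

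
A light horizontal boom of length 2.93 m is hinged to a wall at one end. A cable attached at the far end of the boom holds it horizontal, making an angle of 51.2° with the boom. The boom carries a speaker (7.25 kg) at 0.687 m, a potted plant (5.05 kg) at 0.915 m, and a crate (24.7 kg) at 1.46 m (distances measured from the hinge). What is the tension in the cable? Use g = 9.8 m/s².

T ≈ 196 N

About the hinge:
Speaker: 7.25 × 9.8 = 71.05 N down at 0.687 m → arm 0.687 m, τ = 71.05 × 0.687 = 48.81 N·m clockwise.
Potted plant: 5.05 × 9.8 = 49.49 N down at 0.915 m → arm 0.915 m, τ = 49.49 × 0.915 = 45.28 N·m clockwise.
Crate: 24.7 × 9.8 = 242.1 N down at 1.46 m → arm 1.46 m, τ = 242.1 × 1.46 = 353.5 N·m clockwise.
Total clockwise load moment = 447.6 N·m.
The cable tension T acts at 2.93 m; only its component perpendicular to the boom, T sinθ, produces torque. sin 51.2° = 0.7793.
Setting net torque to zero: T × 2.93 × 0.7793 = 447.6 → T = 447.6 / 2.283 = 196 N.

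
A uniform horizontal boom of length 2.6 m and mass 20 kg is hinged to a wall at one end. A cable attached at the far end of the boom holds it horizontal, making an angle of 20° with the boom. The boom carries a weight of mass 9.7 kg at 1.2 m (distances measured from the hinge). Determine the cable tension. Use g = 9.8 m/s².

T ≈ 415 N

About the hinge:
Beam weight: 20 × 9.8 = 196 N down at 1.3 m → arm 1.3 m, τ = 196 × 1.3 = 254.8 N·m clockwise.
Weight: 9.7 × 9.8 = 95.06 N down at 1.2 m → arm 1.2 m, τ = 95.06 × 1.2 = 114.1 N·m clockwise.
Total clockwise load moment = 368.9 N·m.
The cable tension T acts at 2.6 m; only its component perpendicular to the boom, T sinθ, produces torque. sin 20° = 0.342.
Στ = 0 ⇒ T × 2.6 × 0.342 = 368.9 ⇒ T = 368.9 / 0.8892 = 415 N.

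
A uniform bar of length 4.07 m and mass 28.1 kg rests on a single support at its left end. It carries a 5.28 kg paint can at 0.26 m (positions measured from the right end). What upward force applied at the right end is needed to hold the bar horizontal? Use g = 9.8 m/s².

F ≈ 186 N

Take moments about the left end.
Beam weight: 28.1 × 9.8 = 275.4 N down at 2.035 m → arm 2.035 m, τ = 275.4 × 2.035 = 560.4 N·m clockwise.
Paint can: 5.28 × 9.8 = 51.74 N down at 0.26 m → arm 3.81 m, τ = 51.74 × 3.81 = 197.1 N·m clockwise.
Net moment of the loads = 757.5 N·m clockwise.
The upward force F acts at the right end, arm 4.07 m, giving F × 4.07 counterclockwise.
Setting net torque to zero: F × 4.07 = 757.5 → F = 757.5 / 4.07 = 186 N.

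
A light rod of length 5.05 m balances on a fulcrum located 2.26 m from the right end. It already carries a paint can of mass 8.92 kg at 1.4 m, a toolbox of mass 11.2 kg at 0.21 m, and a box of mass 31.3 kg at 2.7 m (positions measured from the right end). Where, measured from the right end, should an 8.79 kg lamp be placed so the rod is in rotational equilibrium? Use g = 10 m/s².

x ≈ 4.18 m from the right end

Take moments about the fulcrum (at 2.26 m from the right end).
Paint can: 8.92 × 10 = 89.2 N down at 1.4 m → arm 0.86 m, τ = 89.2 × 0.86 = 76.71 N·m clockwise.
Toolbox: 11.2 × 10 = 112 N down at 0.21 m → arm 2.05 m, τ = 112 × 2.05 = 229.6 N·m clockwise.
Box: 31.3 × 10 = 313 N down at 2.7 m → arm 0.44 m, τ = 313 × 0.44 = 137.7 N·m counterclockwise.
Net moment of existing loads = 168.6 N·m clockwise.
The lamp weighs 8.79 × 10 = 87.9 N and must supply an equal counterclockwise moment, so its lever arm about the fulcrum is 168.6 / 87.9 = 1.92 m.
That puts it at 2.26 + 1.92 = 4.18 m from the right end.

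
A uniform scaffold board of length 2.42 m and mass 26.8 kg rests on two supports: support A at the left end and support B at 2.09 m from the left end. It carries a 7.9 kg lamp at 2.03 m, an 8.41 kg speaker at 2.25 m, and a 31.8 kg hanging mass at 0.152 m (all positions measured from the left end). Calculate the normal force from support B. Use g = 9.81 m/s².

Take moments about support A.
Beam weight: 26.8 × 9.81 = 262.9 N down at 1.21 m → arm 1.21 m, τ = 262.9 × 1.21 = 318.1 N·m clockwise.
Lamp: 7.9 × 9.81 = 77.5 N down at 2.03 m → arm 2.03 m, τ = 77.5 × 2.03 = 157.3 N·m clockwise.
Speaker: 8.41 × 9.81 = 82.5 N down at 2.25 m → arm 2.25 m, τ = 82.5 × 2.25 = 185.6 N·m clockwise.
Hanging mass: 31.8 × 9.81 = 312 N down at 0.152 m → arm 0.152 m, τ = 312 × 0.152 = 47.42 N·m clockwise.
Net load moment about support A = 708.4 N·m clockwise.
Reaction R at support B is upward at 2.09 m, arm 2.09 m → moment R × 2.09 counterclockwise.
Balancing moments: R × 2.09 = 708.4, giving R = 339 N.

R_B ≈ 339 N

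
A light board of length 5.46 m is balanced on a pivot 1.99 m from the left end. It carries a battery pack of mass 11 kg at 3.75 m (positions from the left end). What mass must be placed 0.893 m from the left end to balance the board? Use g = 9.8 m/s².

m ≈ 17.6 kg

Choose the pivot (at 1.99 m from the left end) as the axis so the support reaction has zero arm there.
Battery pack: 11 × 9.8 = 107.8 N down at 3.75 m → arm 1.76 m, τ = 107.8 × 1.76 = 189.7 N·m clockwise.
Net moment of known loads = 189.7 N·m clockwise.
An unknown mass m at 0.893 m has arm 1.097 m; its moment is m·g·1.097 counterclockwise.
Balancing moments: m × 9.8 × 1.097 = 189.7, giving m = 189.7 / (9.8 × 1.097) = 17.6 kg.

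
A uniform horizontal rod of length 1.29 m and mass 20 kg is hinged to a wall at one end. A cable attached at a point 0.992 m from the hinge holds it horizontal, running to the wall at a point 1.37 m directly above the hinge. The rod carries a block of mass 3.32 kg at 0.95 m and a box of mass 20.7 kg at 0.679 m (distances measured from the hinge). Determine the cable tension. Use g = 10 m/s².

About the hinge:
Beam weight: 20 × 10 = 200 N down at 0.645 m → arm 0.645 m, τ = 200 × 0.645 = 129 N·m clockwise.
Block: 3.32 × 10 = 33.2 N down at 0.95 m → arm 0.95 m, τ = 33.2 × 0.95 = 31.54 N·m clockwise.
Box: 20.7 × 10 = 207 N down at 0.679 m → arm 0.679 m, τ = 207 × 0.679 = 140.6 N·m clockwise.
Total clockwise load moment = 301.1 N·m.
The cable tension T acts at 0.992 m; only its component perpendicular to the rod, T sinθ, produces torque. sinθ = h/√(h²+d²) = 1.37/√(1.37²+0.992²) = 0.81.
Balancing moments: T × 0.992 × 0.81 = 301.1, giving T = 301.1 / 0.8035 = 375 N.

T ≈ 375 N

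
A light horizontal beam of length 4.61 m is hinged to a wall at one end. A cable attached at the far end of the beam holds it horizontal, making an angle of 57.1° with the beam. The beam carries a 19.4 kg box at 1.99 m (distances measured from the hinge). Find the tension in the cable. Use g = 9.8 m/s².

Take moments about the hinge.
Box: 19.4 × 9.8 = 190.1 N down at 1.99 m → arm 1.99 m, τ = 190.1 × 1.99 = 378.3 N·m clockwise.
Total clockwise load moment = 378.3 N·m.
The cable tension T acts at 4.61 m; only its component perpendicular to the beam, T sinθ, produces torque. sin 57.1° = 0.8396.
For rotational equilibrium, T × 4.61 × 0.8396 = 378.3, so T = 378.3 / 3.871 = 97.7 N.

T ≈ 97.7 N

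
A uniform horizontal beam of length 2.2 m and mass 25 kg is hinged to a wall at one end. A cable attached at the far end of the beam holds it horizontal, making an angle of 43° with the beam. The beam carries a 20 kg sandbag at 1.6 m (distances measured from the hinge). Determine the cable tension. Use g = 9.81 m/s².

T ≈ 389 N

Choose the hinge as the axis so the unknown hinge reaction has zero arm there.
Beam weight: 25 × 9.81 = 245.2 N down at 1.1 m → arm 1.1 m, τ = 245.2 × 1.1 = 269.7 N·m clockwise.
Sandbag: 20 × 9.81 = 196.2 N down at 1.6 m → arm 1.6 m, τ = 196.2 × 1.6 = 313.9 N·m clockwise.
Total clockwise load moment = 583.6 N·m.
The cable tension T acts at 2.2 m; only its component perpendicular to the beam, T sinθ, produces torque. sin 43° = 0.682.
For rotational equilibrium, T × 2.2 × 0.682 = 583.6, so T = 583.6 / 1.5 = 389 N.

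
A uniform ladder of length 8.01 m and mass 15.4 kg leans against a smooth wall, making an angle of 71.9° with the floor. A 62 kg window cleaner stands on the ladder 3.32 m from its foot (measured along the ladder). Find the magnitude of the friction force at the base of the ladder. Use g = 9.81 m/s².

f ≈ 107 N

Taking torques about the foot of the ladder:
Ladder weight 15.4×9.81 = 151.1 N acts at 4.005 m along the ladder; its horizontal arm is 4.005·cos71.9° = 1.244 m → τ = 188 N·m clockwise.
Window cleaner: 62×9.81 = 608.2 N at 3.32 m → arm 1.031 m → τ = 627.1 N·m clockwise.
Wall normal N acts horizontally at the top; its moment arm is the height L sinθ = 8.01·sin71.9° = 7.614 m, counterclockwise.
Setting net torque to zero: N × 7.614 = 815.1 → N = 107 N.
ΣFx = 0: friction at the foot balances the wall's push, so f = N_wall = 107 N.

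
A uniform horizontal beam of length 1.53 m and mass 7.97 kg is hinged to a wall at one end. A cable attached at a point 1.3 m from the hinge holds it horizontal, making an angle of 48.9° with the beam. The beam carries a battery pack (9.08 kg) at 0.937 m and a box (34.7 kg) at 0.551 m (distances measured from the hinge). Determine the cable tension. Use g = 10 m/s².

T ≈ 344 N

Taking torques about the hinge:
Beam weight: 7.97 × 10 = 79.7 N down at 0.765 m → arm 0.765 m, τ = 79.7 × 0.765 = 60.97 N·m clockwise.
Battery pack: 9.08 × 10 = 90.8 N down at 0.937 m → arm 0.937 m, τ = 90.8 × 0.937 = 85.08 N·m clockwise.
Box: 34.7 × 10 = 347 N down at 0.551 m → arm 0.551 m, τ = 347 × 0.551 = 191.2 N·m clockwise.
Total clockwise load moment = 337.2 N·m.
The cable tension T acts at 1.3 m; only its component perpendicular to the beam, T sinθ, produces torque. sin 48.9° = 0.7536.
Balancing moments: T × 1.3 × 0.7536 = 337.2, giving T = 337.2 / 0.9797 = 344 N.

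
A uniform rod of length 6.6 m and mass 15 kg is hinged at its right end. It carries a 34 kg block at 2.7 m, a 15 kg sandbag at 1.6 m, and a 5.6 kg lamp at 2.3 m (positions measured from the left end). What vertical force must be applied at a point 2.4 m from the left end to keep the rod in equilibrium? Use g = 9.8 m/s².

F ≈ 656 N

Taking torques about the right end:
Beam weight: 15 × 9.8 = 147 N down at 3.3 m → arm 3.3 m, τ = 147 × 3.3 = 485.1 N·m counterclockwise.
Block: 34 × 9.8 = 333.2 N down at 2.7 m → arm 3.9 m, τ = 333.2 × 3.9 = 1299 N·m counterclockwise.
Sandbag: 15 × 9.8 = 147 N down at 1.6 m → arm 5 m, τ = 147 × 5 = 735 N·m counterclockwise.
Lamp: 5.6 × 9.8 = 54.88 N down at 2.3 m → arm 4.3 m, τ = 54.88 × 4.3 = 236 N·m counterclockwise.
Net moment of the loads = 2755 N·m counterclockwise.
The upward force F acts at a point 2.4 m from the left end, arm 4.2 m, giving F × 4.2 clockwise.
Στ = 0 ⇒ F × 4.2 = 2755 ⇒ F = 2755 / 4.2 = 656 N.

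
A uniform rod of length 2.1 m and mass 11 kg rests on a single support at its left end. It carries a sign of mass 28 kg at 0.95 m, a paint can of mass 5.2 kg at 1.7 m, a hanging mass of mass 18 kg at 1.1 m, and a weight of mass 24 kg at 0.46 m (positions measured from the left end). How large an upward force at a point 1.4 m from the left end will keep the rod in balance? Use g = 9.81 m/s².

Taking torques about the left end:
Beam weight: 11 × 9.81 = 107.9 N down at 1.05 m → arm 1.05 m, τ = 107.9 × 1.05 = 113.3 N·m clockwise.
Sign: 28 × 9.81 = 274.7 N down at 0.95 m → arm 0.95 m, τ = 274.7 × 0.95 = 261 N·m clockwise.
Paint can: 5.2 × 9.81 = 51.01 N down at 1.7 m → arm 1.7 m, τ = 51.01 × 1.7 = 86.72 N·m clockwise.
Hanging mass: 18 × 9.81 = 176.6 N down at 1.1 m → arm 1.1 m, τ = 176.6 × 1.1 = 194.3 N·m clockwise.
Weight: 24 × 9.81 = 235.4 N down at 0.46 m → arm 0.46 m, τ = 235.4 × 0.46 = 108.3 N·m clockwise.
Net moment of the loads = 763.6 N·m clockwise.
The upward force F acts at a point 1.4 m from the left end, arm 1.4 m, giving F × 1.4 counterclockwise.
Setting net torque to zero: F × 1.4 = 763.6 → F = 763.6 / 1.4 = 545 N.

F ≈ 545 N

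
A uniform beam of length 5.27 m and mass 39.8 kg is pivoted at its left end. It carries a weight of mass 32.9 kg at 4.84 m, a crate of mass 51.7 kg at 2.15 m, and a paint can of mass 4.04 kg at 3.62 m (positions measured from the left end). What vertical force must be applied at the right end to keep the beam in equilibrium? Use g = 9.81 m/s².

F ≈ 726 N

Take moments about the left end.
Beam weight: 39.8 × 9.81 = 390.4 N down at 2.635 m → arm 2.635 m, τ = 390.4 × 2.635 = 1029 N·m clockwise.
Weight: 32.9 × 9.81 = 322.7 N down at 4.84 m → arm 4.84 m, τ = 322.7 × 4.84 = 1562 N·m clockwise.
Crate: 51.7 × 9.81 = 507.2 N down at 2.15 m → arm 2.15 m, τ = 507.2 × 2.15 = 1090 N·m clockwise.
Paint can: 4.04 × 9.81 = 39.63 N down at 3.62 m → arm 3.62 m, τ = 39.63 × 3.62 = 143.5 N·m clockwise.
Net moment of the loads = 3824 N·m clockwise.
The upward force F acts at the right end, arm 5.27 m, giving F × 5.27 counterclockwise.
Setting net torque to zero: F × 5.27 = 3824 → F = 3824 / 5.27 = 726 N.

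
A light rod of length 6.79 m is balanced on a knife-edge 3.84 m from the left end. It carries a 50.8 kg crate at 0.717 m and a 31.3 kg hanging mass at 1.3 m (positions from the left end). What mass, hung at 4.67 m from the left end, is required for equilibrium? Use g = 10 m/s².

Take moments about the knife-edge (at 3.84 m from the left end).
Crate: 50.8 × 10 = 508 N down at 0.717 m → arm 3.123 m, τ = 508 × 3.123 = 1586 N·m counterclockwise.
Hanging mass: 31.3 × 10 = 313 N down at 1.3 m → arm 2.54 m, τ = 313 × 2.54 = 795 N·m counterclockwise.
Net moment of known loads = 2381 N·m counterclockwise.
An unknown mass m at 4.67 m has arm 0.83 m; its moment is m·g·0.83 clockwise.
Setting net torque to zero: m × 10 × 0.83 = 2381 → m = 2381 / (10 × 0.83) = 287 kg.

m ≈ 287 kg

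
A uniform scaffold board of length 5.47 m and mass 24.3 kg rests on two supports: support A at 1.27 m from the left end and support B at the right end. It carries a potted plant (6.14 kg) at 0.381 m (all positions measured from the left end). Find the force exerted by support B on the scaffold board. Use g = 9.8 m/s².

R_B ≈ 70.3 N

About support A:
Beam weight: 24.3 × 9.8 = 238.1 N down at 2.735 m → arm 1.465 m, τ = 238.1 × 1.465 = 348.8 N·m clockwise.
Potted plant: 6.14 × 9.8 = 60.17 N down at 0.381 m → arm 0.889 m, τ = 60.17 × 0.889 = 53.49 N·m counterclockwise.
Net load moment about support A = 295.3 N·m clockwise.
Reaction R at support B is upward at 5.47 m, arm 4.2 m → moment R × 4.2 counterclockwise.
Balancing moments: R × 4.2 = 295.3, giving R = 70.3 N.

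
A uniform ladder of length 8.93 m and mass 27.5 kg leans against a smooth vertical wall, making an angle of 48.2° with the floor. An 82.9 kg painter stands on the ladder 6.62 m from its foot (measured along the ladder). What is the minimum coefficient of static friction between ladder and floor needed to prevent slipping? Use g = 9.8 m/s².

μ_min ≈ 0.609

Take moments about the foot of the ladder.
Ladder weight 27.5×9.8 = 269.5 N acts at 4.465 m along the ladder; its horizontal arm is 4.465·cos48.2° = 2.976 m → τ = 802 N·m clockwise.
Painter: 82.9×9.8 = 812.4 N at 6.62 m → arm 4.412 m → τ = 3584 N·m clockwise.
Wall normal N acts horizontally at the top; its moment arm is the height L sinθ = 8.93·sin48.2° = 6.657 m, counterclockwise.
Balancing moments: N × 6.657 = 4386, giving N = 658.9 N.
ΣFx = 0 ⇒ f = N_wall = 658.9 N. ΣFy = 0 ⇒ N_floor = 1082 N.
μ_min = f / N_floor = 658.9 / 1082 = 0.609.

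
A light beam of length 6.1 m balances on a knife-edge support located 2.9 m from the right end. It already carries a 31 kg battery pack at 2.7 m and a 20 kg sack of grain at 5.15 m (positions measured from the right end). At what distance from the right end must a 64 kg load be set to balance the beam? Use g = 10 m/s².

x ≈ 2.29 m from the right end

Taking torques about the knife-edge support (at 2.9 m from the right end):
Battery pack: 31 × 10 = 310 N down at 2.7 m → arm 0.2 m, τ = 310 × 0.2 = 62 N·m clockwise.
Sack of grain: 20 × 10 = 200 N down at 5.15 m → arm 2.25 m, τ = 200 × 2.25 = 450 N·m counterclockwise.
Net moment of existing loads = 388 N·m counterclockwise.
The load weighs 64 × 10 = 640 N and must supply an equal clockwise moment, so its lever arm about the knife-edge support is 388 / 640 = 0.606 m.
That puts it at 2.9 − 0.606 = 2.29 m from the right end.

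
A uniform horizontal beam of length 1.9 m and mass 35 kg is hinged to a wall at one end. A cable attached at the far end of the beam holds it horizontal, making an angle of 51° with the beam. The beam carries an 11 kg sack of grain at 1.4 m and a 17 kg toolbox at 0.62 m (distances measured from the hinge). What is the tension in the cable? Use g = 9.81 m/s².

Take moments about the hinge.
Beam weight: 35 × 9.81 = 343.4 N down at 0.95 m → arm 0.95 m, τ = 343.4 × 0.95 = 326.2 N·m clockwise.
Sack of grain: 11 × 9.81 = 107.9 N down at 1.4 m → arm 1.4 m, τ = 107.9 × 1.4 = 151.1 N·m clockwise.
Toolbox: 17 × 9.81 = 166.8 N down at 0.62 m → arm 0.62 m, τ = 166.8 × 0.62 = 103.4 N·m clockwise.
Total clockwise load moment = 580.7 N·m.
The cable tension T acts at 1.9 m; only its component perpendicular to the beam, T sinθ, produces torque. sin 51° = 0.7771.
For rotational equilibrium, T × 1.9 × 0.7771 = 580.7, so T = 580.7 / 1.476 = 393 N.

T ≈ 393 N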